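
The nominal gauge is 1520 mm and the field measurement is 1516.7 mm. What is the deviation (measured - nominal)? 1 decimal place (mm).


Deviation = measured - nominal
Deviation = 1516.7 - 1520
Deviation = -3.3 mm

-3.3


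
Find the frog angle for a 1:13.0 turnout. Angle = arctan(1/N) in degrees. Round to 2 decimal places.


1/N = 1/13.0 = 0.076923
angle = arctan(0.076923) = 0.076772 rad
angle = 0.076772 * 180/pi = 4.40 degrees

4.40


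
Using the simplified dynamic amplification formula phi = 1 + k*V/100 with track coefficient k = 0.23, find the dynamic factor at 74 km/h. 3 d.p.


phi = 1 + k * V / 100
phi = 1 + 0.23 * 74 / 100
phi = 1 + 0.1702
phi = 1.170

1.170


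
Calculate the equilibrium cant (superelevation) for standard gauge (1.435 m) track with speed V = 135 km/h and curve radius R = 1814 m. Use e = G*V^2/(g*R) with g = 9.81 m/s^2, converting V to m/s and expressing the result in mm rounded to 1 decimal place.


Convert speed: V = 135 / 3.6 = 37.5 m/s
Apply formula: e = 1.435 * 37.5^2 / (9.81 * 1814)
e = 1.435 * 1406.25 / 17795.34
e = 0.113399 m = 113.4 mm

113.4


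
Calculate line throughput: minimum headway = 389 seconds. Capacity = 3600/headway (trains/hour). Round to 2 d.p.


Capacity = 3600 / headway
Capacity = 3600 / 389
Capacity = 9.25 trains/hour

9.25


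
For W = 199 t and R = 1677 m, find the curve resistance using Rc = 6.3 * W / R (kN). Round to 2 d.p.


Rc = 6.3 * W / R
Rc = 6.3 * 199 / 1677
Rc = 1253.7 / 1677
Rc = 0.75 kN

0.75


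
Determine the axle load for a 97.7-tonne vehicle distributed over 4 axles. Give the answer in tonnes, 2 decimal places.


Load per axle = total weight / number of axles
Load = 97.7 / 4
Load = 24.43 tonnes

24.43


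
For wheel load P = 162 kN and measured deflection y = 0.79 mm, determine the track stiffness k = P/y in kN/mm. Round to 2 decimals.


Track stiffness k = P / y
k = 162 / 0.79
k = 205.06 kN/mm

205.06


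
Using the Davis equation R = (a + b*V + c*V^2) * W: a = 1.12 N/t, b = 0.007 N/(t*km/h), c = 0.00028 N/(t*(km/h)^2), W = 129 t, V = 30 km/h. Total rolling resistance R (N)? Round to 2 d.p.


b*V = 0.007 * 30 = 0.21
c*V^2 = 0.00028 * 900 = 0.252
R_per_t = 1.12 + 0.21 + 0.252 = 1.582 N/t
R_total = 1.582 * 129 = 204.08 N

204.08


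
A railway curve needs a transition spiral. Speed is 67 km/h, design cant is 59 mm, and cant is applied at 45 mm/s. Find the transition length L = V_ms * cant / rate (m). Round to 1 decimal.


Convert speed: V = 67 / 3.6 = 18.6111 m/s
L = 18.6111 * 59 / 45
L = 1098.0556 / 45
L = 24.4 m

24.4


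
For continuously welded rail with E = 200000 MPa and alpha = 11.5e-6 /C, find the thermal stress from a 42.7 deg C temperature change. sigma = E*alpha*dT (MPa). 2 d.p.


sigma = E * alpha * dT
sigma = 200000 * 11.5e-6 * 42.7
sigma = 2.3 * 42.7
sigma = 98.21 MPa

98.21


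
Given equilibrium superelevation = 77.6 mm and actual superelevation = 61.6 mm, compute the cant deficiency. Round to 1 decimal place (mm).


Cant deficiency = equilibrium cant - actual cant
CD = 77.6 - 61.6
CD = 16.0 mm

16.0


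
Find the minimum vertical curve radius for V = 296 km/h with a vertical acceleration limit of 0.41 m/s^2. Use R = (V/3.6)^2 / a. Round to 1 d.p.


Convert speed: V = 296 / 3.6 = 82.2222 m/s
V^2 = 6760.4938 m^2/s^2
R_v = 6760.4938 / 0.41
R_v = 16489.0 m

16489.0


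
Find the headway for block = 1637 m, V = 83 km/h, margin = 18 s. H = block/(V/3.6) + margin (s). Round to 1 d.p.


V = 83 / 3.6 = 23.0556 m/s
Block traversal time = 1637 / 23.0556 = 71.0024 s
Headway = 71.0024 + 18
Headway = 89.0 s

89.0


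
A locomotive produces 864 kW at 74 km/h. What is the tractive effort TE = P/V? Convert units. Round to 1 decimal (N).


Convert: P = 864 kW = 864000 W
V = 74 / 3.6 = 20.5556 m/s
TE = 864000 / 20.5556
TE = 42032.4 N

42032.4


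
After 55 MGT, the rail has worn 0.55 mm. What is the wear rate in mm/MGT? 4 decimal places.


Wear rate = total wear / cumulative tonnage
Rate = 0.55 / 55
Rate = 0.0100 mm/MGT

0.0100


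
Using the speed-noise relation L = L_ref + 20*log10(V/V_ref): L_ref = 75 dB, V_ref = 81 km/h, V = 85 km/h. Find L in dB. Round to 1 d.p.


V/V_ref = 85 / 81 = 1.049383
log10(1.049383) = 0.020934
20 * 0.020934 = 0.4187
L = 75 + 0.4187 = 75.4 dB

75.4


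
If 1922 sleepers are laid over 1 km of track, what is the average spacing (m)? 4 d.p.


Spacing = 1000 m / number of sleepers
Spacing = 1000 / 1922
Spacing = 0.5203 m

0.5203


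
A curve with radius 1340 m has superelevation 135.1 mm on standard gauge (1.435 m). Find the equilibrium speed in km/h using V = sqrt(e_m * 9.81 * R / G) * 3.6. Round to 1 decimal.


Convert cant: e = 135.1 mm = 0.1351 m
V_ms = sqrt(0.1351 * 9.81 * 1340 / 1.435)
V_ms = sqrt(1237.591317) = 35.1794 m/s
V = 35.1794 * 3.6 = 126.6 km/h

126.6


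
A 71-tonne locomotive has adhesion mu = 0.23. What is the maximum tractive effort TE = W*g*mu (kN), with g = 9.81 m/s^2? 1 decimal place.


TE_max = W * g * mu
TE_max = 71 * 9.81 * 0.23
TE_max = 696.51 * 0.23
TE_max = 160.2 kN

160.2


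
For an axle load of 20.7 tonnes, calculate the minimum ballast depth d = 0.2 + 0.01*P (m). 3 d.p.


d = 0.2 + 0.01 * 20.7
d = 0.2 + 0.207
d = 0.407 m

0.407


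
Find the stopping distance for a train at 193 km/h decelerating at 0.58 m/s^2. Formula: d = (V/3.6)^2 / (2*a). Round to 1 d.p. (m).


Convert speed: V = 193 / 3.6 = 53.6111 m/s
V^2 = 2874.1512
d = 2874.1512 / (2 * 0.58)
d = 2874.1512 / 1.16
d = 2477.7 m

2477.7


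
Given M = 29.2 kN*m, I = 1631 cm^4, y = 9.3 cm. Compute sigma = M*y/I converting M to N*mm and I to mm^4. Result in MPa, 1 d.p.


Convert units:
M = 29.2 kN*m = 29200000 N*mm
y = 9.3 cm = 93 mm
I = 1631 cm^4 = 16310000 mm^4
sigma = 29200000 * 93 / 16310000
sigma = 166.5 MPa

166.5


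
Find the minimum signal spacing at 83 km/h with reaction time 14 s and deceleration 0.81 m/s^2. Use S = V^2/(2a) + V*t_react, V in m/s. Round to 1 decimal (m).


V = 83 / 3.6 = 23.0556 m/s
Braking distance = 23.0556^2 / (2*0.81) = 328.1226 m
Sighting distance = 23.0556 * 14 = 322.7778 m
S = 328.1226 + 322.7778 = 650.9 m

650.9


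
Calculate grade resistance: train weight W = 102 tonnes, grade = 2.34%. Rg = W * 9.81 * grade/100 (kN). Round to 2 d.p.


Rg = W * 9.81 * grade / 100
Rg = 102 * 9.81 * 2.34 / 100
Rg = 1000.62 * 0.0234
Rg = 23.41 kN

23.41


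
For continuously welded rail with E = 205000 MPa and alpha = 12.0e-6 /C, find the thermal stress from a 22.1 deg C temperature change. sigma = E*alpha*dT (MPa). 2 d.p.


sigma = E * alpha * dT
sigma = 205000 * 12.0e-6 * 22.1
sigma = 2.46 * 22.1
sigma = 54.37 MPa

54.37


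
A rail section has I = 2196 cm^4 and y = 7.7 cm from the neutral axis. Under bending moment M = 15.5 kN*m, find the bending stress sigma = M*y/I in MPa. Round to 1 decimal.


Convert units:
M = 15.5 kN*m = 15500000 N*mm
y = 7.7 cm = 77 mm
I = 2196 cm^4 = 21960000 mm^4
sigma = 15500000 * 77 / 21960000
sigma = 54.3 MPa

54.3


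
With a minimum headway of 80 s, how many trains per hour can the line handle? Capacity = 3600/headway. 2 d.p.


Capacity = 3600 / headway
Capacity = 3600 / 80
Capacity = 45.00 trains/hour

45.00


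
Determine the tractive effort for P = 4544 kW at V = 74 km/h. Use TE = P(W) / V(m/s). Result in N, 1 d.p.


Convert: P = 4544 kW = 4544000 W
V = 74 / 3.6 = 20.5556 m/s
TE = 4544000 / 20.5556
TE = 221059.5 N

221059.5


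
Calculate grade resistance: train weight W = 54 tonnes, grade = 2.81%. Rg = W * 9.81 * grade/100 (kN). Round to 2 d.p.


Rg = W * 9.81 * grade / 100
Rg = 54 * 9.81 * 2.81 / 100
Rg = 529.74 * 0.0281
Rg = 14.89 kN

14.89


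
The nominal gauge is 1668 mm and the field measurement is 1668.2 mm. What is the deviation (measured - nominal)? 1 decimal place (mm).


Deviation = measured - nominal
Deviation = 1668.2 - 1668
Deviation = 0.2 mm

0.2


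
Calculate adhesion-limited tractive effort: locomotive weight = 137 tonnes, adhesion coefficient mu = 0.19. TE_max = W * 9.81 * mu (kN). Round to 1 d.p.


TE_max = W * g * mu
TE_max = 137 * 9.81 * 0.19
TE_max = 1343.97 * 0.19
TE_max = 255.4 kN

255.4


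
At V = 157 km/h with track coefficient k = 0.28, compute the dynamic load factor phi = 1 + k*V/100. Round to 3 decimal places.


phi = 1 + k * V / 100
phi = 1 + 0.28 * 157 / 100
phi = 1 + 0.4396
phi = 1.440

1.440


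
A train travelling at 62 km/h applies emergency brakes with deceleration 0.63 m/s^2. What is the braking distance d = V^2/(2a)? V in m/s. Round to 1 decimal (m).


Convert speed: V = 62 / 3.6 = 17.2222 m/s
V^2 = 296.6049
d = 296.6049 / (2 * 0.63)
d = 296.6049 / 1.26
d = 235.4 m

235.4


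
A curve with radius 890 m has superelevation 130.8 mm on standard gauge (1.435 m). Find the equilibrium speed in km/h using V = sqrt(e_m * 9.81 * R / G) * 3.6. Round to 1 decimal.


Convert cant: e = 130.8 mm = 0.1308 m
V_ms = sqrt(0.1308 * 9.81 * 890 / 1.435)
V_ms = sqrt(795.820014) = 28.2103 m/s
V = 28.2103 * 3.6 = 101.6 km/h

101.6


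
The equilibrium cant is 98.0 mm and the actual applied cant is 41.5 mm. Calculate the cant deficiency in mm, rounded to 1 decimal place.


Cant deficiency = equilibrium cant - actual cant
CD = 98.0 - 41.5
CD = 56.5 mm

56.5


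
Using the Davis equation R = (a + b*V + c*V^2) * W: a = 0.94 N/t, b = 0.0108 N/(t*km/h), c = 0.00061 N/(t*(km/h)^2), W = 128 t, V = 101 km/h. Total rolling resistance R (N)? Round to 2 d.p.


b*V = 0.0108 * 101 = 1.0908
c*V^2 = 0.00061 * 10201 = 6.22261
R_per_t = 0.94 + 1.0908 + 6.22261 = 8.25341 N/t
R_total = 8.25341 * 128 = 1056.44 N

1056.44


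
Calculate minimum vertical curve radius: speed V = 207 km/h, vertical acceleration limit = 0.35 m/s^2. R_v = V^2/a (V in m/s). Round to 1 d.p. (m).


Convert speed: V = 207 / 3.6 = 57.5 m/s
V^2 = 3306.25 m^2/s^2
R_v = 3306.25 / 0.35
R_v = 9446.4 m

9446.4


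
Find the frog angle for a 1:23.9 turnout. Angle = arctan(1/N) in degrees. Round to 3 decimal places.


1/N = 1/23.9 = 0.041841
angle = arctan(0.041841) = 0.041817 rad
angle = 0.041817 * 180/pi = 2.396 degrees

2.396


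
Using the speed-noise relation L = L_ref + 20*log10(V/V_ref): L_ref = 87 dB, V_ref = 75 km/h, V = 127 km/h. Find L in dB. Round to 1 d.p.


V/V_ref = 127 / 75 = 1.693333
log10(1.693333) = 0.228742
20 * 0.228742 = 4.5748
L = 87 + 4.5748 = 91.6 dB

91.6


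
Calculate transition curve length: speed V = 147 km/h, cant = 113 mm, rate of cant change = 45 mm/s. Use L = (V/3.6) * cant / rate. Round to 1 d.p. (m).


Convert speed: V = 147 / 3.6 = 40.8333 m/s
L = 40.8333 * 113 / 45
L = 4614.1667 / 45
L = 102.5 m

102.5


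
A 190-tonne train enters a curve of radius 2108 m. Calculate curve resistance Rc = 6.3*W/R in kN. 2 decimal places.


Rc = 6.3 * W / R
Rc = 6.3 * 190 / 2108
Rc = 1197.0 / 2108
Rc = 0.57 kN

0.57


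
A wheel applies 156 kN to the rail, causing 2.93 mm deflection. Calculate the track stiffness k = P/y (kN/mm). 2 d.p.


Track stiffness k = P / y
k = 156 / 2.93
k = 53.24 kN/mm

53.24


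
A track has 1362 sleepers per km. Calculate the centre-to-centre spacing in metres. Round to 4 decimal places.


Spacing = 1000 m / number of sleepers
Spacing = 1000 / 1362
Spacing = 0.7342 m

0.7342


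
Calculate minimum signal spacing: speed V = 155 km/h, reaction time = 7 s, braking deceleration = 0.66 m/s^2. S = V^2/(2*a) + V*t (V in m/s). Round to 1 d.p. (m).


V = 155 / 3.6 = 43.0556 m/s
Braking distance = 43.0556^2 / (2*0.66) = 1404.3794 m
Sighting distance = 43.0556 * 7 = 301.3889 m
S = 1404.3794 + 301.3889 = 1705.8 m

1705.8


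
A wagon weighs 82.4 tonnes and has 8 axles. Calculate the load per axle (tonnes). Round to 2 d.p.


Load per axle = total weight / number of axles
Load = 82.4 / 8
Load = 10.30 tonnes

10.30


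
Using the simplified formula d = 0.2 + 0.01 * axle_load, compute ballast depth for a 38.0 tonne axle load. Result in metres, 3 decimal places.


d = 0.2 + 0.01 * 38.0
d = 0.2 + 0.38
d = 0.580 m

0.580


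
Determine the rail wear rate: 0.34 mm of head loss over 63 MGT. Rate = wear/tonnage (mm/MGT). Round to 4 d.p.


Wear rate = total wear / cumulative tonnage
Rate = 0.34 / 63
Rate = 0.0054 mm/MGT

0.0054


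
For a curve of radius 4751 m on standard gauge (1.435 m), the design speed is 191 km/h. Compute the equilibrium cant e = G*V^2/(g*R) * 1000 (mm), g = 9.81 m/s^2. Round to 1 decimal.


Convert speed: V = 191 / 3.6 = 53.0556 m/s
Apply formula: e = 1.435 * 53.0556^2 / (9.81 * 4751)
e = 1.435 * 2814.892 / 46607.31
e = 0.086668 m = 86.7 mm

86.7


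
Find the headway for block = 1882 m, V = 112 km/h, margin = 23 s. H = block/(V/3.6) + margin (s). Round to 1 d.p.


V = 112 / 3.6 = 31.1111 m/s
Block traversal time = 1882 / 31.1111 = 60.4929 s
Headway = 60.4929 + 23
Headway = 83.5 s

83.5


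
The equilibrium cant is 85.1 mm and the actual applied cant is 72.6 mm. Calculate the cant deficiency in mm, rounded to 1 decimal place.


Cant deficiency = equilibrium cant - actual cant
CD = 85.1 - 72.6
CD = 12.5 mm

12.5


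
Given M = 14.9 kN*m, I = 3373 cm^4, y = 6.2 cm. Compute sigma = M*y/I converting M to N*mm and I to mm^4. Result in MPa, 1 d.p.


Convert units:
M = 14.9 kN*m = 14900000 N*mm
y = 6.2 cm = 62 mm
I = 3373 cm^4 = 33730000 mm^4
sigma = 14900000 * 62 / 33730000
sigma = 27.4 MPa

27.4


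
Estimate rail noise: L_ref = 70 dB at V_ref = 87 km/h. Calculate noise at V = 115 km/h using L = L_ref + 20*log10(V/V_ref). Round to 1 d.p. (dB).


V/V_ref = 115 / 87 = 1.321839
log10(1.321839) = 0.121179
20 * 0.121179 = 2.4236
L = 70 + 2.4236 = 72.4 dB

72.4


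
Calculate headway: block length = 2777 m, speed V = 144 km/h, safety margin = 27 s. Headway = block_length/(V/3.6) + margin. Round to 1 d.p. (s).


V = 144 / 3.6 = 40.0 m/s
Block traversal time = 2777 / 40.0 = 69.425 s
Headway = 69.425 + 27
Headway = 96.4 s

96.4


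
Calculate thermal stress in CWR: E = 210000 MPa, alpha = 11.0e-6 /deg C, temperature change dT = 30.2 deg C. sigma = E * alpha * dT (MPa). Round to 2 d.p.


sigma = E * alpha * dT
sigma = 210000 * 11.0e-6 * 30.2
sigma = 2.31 * 30.2
sigma = 69.76 MPa

69.76


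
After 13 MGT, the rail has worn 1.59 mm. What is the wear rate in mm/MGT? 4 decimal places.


Wear rate = total wear / cumulative tonnage
Rate = 1.59 / 13
Rate = 0.1223 mm/MGT

0.1223


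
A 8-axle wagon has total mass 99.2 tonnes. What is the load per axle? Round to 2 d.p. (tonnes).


Load per axle = total weight / number of axles
Load = 99.2 / 8
Load = 12.40 tonnes

12.40


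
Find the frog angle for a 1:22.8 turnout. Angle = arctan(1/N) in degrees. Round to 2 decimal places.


1/N = 1/22.8 = 0.04386
angle = arctan(0.04386) = 0.043832 rad
angle = 0.043832 * 180/pi = 2.51 degrees

2.51


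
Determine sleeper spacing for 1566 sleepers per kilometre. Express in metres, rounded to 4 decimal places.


Spacing = 1000 m / number of sleepers
Spacing = 1000 / 1566
Spacing = 0.6386 m

0.6386


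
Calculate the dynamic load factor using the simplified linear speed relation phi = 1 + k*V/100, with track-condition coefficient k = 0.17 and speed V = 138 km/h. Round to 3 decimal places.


phi = 1 + k * V / 100
phi = 1 + 0.17 * 138 / 100
phi = 1 + 0.2346
phi = 1.235

1.235


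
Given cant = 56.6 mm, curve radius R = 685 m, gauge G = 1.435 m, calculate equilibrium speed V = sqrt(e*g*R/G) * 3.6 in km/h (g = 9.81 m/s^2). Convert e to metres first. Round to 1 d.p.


Convert cant: e = 56.6 mm = 0.0566 m
V_ms = sqrt(0.0566 * 9.81 * 685 / 1.435)
V_ms = sqrt(265.047742) = 16.2803 m/s
V = 16.2803 * 3.6 = 58.6 km/h

58.6


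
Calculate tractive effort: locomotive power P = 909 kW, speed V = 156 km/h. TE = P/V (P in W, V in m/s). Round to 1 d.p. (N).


Convert: P = 909 kW = 909000 W
V = 156 / 3.6 = 43.3333 m/s
TE = 909000 / 43.3333
TE = 20976.9 N

20976.9


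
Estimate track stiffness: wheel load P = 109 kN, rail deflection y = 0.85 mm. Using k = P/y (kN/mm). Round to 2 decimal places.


Track stiffness k = P / y
k = 109 / 0.85
k = 128.24 kN/mm

128.24


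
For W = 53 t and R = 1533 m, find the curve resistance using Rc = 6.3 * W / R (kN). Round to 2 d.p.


Rc = 6.3 * W / R
Rc = 6.3 * 53 / 1533
Rc = 333.9 / 1533
Rc = 0.22 kN

0.22


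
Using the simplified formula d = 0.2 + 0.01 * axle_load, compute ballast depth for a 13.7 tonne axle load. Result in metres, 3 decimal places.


d = 0.2 + 0.01 * 13.7
d = 0.2 + 0.137
d = 0.337 m

0.337


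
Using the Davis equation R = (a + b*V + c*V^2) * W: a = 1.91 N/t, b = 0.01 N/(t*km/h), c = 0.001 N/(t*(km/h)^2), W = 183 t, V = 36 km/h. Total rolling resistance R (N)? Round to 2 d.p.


b*V = 0.01 * 36 = 0.36
c*V^2 = 0.001 * 1296 = 1.296
R_per_t = 1.91 + 0.36 + 1.296 = 3.566 N/t
R_total = 3.566 * 183 = 652.58 N

652.58


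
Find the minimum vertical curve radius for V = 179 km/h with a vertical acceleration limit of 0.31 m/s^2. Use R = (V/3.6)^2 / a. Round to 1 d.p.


Convert speed: V = 179 / 3.6 = 49.7222 m/s
V^2 = 2472.2994 m^2/s^2
R_v = 2472.2994 / 0.31
R_v = 7975.2 m

7975.2


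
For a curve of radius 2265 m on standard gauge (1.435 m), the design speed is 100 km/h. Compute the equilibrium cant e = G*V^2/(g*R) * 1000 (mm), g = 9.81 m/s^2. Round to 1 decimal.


Convert speed: V = 100 / 3.6 = 27.7778 m/s
Apply formula: e = 1.435 * 27.7778^2 / (9.81 * 2265)
e = 1.435 * 771.6049 / 22219.65
e = 0.049832 m = 49.8 mm

49.8


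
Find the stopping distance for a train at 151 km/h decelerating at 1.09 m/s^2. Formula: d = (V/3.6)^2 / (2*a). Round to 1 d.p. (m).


Convert speed: V = 151 / 3.6 = 41.9444 m/s
V^2 = 1759.3364
d = 1759.3364 / (2 * 1.09)
d = 1759.3364 / 2.18
d = 807.0 m

807.0


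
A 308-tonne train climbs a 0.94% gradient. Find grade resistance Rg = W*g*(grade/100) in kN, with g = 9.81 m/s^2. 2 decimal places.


Rg = W * 9.81 * grade / 100
Rg = 308 * 9.81 * 0.94 / 100
Rg = 3021.48 * 0.0094
Rg = 28.40 kN

28.40


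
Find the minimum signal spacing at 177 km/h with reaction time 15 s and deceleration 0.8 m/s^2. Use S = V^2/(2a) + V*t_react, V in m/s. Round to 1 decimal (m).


V = 177 / 3.6 = 49.1667 m/s
Braking distance = 49.1667^2 / (2*0.8) = 1510.8507 m
Sighting distance = 49.1667 * 15 = 737.5 m
S = 1510.8507 + 737.5 = 2248.4 m

2248.4


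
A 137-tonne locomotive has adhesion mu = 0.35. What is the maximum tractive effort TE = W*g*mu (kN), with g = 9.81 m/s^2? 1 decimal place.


TE_max = W * g * mu
TE_max = 137 * 9.81 * 0.35
TE_max = 1343.97 * 0.35
TE_max = 470.4 kN

470.4


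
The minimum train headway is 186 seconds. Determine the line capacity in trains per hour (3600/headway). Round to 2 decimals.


Capacity = 3600 / headway
Capacity = 3600 / 186
Capacity = 19.35 trains/hour

19.35


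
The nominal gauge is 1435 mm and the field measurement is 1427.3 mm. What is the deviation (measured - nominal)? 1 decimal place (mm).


Deviation = measured - nominal
Deviation = 1427.3 - 1435
Deviation = -7.7 mm

-7.7


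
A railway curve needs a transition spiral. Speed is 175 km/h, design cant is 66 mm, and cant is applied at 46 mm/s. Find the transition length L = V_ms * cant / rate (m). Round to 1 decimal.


Convert speed: V = 175 / 3.6 = 48.6111 m/s
L = 48.6111 * 66 / 46
L = 3208.3333 / 46
L = 69.7 m

69.7


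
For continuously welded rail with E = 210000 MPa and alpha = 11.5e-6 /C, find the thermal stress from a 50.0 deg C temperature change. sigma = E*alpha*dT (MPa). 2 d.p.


sigma = E * alpha * dT
sigma = 210000 * 11.5e-6 * 50.0
sigma = 2.415 * 50.0
sigma = 120.75 MPa

120.75


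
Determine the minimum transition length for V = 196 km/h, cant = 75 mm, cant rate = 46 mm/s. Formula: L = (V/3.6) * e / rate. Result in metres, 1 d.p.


Convert speed: V = 196 / 3.6 = 54.4444 m/s
L = 54.4444 * 75 / 46
L = 4083.3333 / 46
L = 88.8 m

88.8


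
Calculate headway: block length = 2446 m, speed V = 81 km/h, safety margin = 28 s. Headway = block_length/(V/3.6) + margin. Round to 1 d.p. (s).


V = 81 / 3.6 = 22.5 m/s
Block traversal time = 2446 / 22.5 = 108.7111 s
Headway = 108.7111 + 28
Headway = 136.7 s

136.7


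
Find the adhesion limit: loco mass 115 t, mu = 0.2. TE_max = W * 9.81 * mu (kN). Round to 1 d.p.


TE_max = W * g * mu
TE_max = 115 * 9.81 * 0.2
TE_max = 1128.15 * 0.2
TE_max = 225.6 kN

225.6


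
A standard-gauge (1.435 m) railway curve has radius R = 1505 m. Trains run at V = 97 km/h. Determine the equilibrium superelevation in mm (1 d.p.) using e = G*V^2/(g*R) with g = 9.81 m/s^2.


Convert speed: V = 97 / 3.6 = 26.9444 m/s
Apply formula: e = 1.435 * 26.9444^2 / (9.81 * 1505)
e = 1.435 * 726.0031 / 14764.05
e = 0.070564 m = 70.6 mm

70.6


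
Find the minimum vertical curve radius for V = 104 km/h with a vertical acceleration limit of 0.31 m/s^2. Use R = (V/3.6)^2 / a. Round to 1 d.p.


Convert speed: V = 104 / 3.6 = 28.8889 m/s
V^2 = 834.5679 m^2/s^2
R_v = 834.5679 / 0.31
R_v = 2692.2 m

2692.2


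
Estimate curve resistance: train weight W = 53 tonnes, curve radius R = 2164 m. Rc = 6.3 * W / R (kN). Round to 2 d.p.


Rc = 6.3 * W / R
Rc = 6.3 * 53 / 2164
Rc = 333.9 / 2164
Rc = 0.15 kN

0.15


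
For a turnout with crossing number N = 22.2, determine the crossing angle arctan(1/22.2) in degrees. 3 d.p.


1/N = 1/22.2 = 0.045045
angle = arctan(0.045045) = 0.045015 rad
angle = 0.045015 * 180/pi = 2.579 degrees

2.579


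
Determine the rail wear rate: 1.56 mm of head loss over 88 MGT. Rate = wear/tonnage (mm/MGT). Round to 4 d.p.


Wear rate = total wear / cumulative tonnage
Rate = 1.56 / 88
Rate = 0.0177 mm/MGT

0.0177


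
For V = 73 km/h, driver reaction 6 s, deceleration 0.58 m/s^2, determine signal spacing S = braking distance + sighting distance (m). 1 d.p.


V = 73 / 3.6 = 20.2778 m/s
Braking distance = 20.2778^2 / (2*0.58) = 354.4726 m
Sighting distance = 20.2778 * 6 = 121.6667 m
S = 354.4726 + 121.6667 = 476.1 m

476.1


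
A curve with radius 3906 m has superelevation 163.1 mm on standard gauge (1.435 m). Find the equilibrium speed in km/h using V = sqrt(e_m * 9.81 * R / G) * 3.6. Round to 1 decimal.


Convert cant: e = 163.1 mm = 0.1631 m
V_ms = sqrt(0.1631 * 9.81 * 3906 / 1.435)
V_ms = sqrt(4355.151893) = 65.9936 m/s
V = 65.9936 * 3.6 = 237.6 km/h

237.6


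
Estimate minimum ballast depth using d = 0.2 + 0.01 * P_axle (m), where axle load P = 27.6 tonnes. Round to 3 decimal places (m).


d = 0.2 + 0.01 * 27.6
d = 0.2 + 0.276
d = 0.476 m

0.476


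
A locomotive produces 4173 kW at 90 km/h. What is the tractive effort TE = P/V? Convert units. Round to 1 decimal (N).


Convert: P = 4173 kW = 4173000 W
V = 90 / 3.6 = 25.0 m/s
TE = 4173000 / 25.0
TE = 166920.0 N

166920.0


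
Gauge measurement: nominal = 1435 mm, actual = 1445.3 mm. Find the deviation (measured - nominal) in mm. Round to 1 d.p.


Deviation = measured - nominal
Deviation = 1445.3 - 1435
Deviation = 10.3 mm

10.3


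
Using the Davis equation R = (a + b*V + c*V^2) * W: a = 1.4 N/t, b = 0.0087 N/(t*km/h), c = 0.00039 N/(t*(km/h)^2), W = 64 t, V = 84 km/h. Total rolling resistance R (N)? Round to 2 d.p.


b*V = 0.0087 * 84 = 0.7308
c*V^2 = 0.00039 * 7056 = 2.75184
R_per_t = 1.4 + 0.7308 + 2.75184 = 4.88264 N/t
R_total = 4.88264 * 64 = 312.49 N

312.49


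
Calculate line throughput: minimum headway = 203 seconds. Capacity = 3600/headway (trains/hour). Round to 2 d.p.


Capacity = 3600 / headway
Capacity = 3600 / 203
Capacity = 17.73 trains/hour

17.73


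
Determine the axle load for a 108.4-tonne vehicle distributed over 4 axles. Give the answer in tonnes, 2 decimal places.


Load per axle = total weight / number of axles
Load = 108.4 / 4
Load = 27.10 tonnes

27.10


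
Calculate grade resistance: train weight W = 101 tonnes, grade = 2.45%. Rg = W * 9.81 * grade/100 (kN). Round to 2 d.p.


Rg = W * 9.81 * grade / 100
Rg = 101 * 9.81 * 2.45 / 100
Rg = 990.81 * 0.0245
Rg = 24.27 kN

24.27


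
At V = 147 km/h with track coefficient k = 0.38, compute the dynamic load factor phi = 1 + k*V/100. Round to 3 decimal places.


phi = 1 + k * V / 100
phi = 1 + 0.38 * 147 / 100
phi = 1 + 0.5586
phi = 1.559

1.559


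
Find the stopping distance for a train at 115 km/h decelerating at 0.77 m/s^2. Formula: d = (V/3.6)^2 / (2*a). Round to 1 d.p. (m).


Convert speed: V = 115 / 3.6 = 31.9444 m/s
V^2 = 1020.4475
d = 1020.4475 / (2 * 0.77)
d = 1020.4475 / 1.54
d = 662.6 m

662.6


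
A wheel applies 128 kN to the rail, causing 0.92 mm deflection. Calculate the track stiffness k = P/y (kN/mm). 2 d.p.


Track stiffness k = P / y
k = 128 / 0.92
k = 139.13 kN/mm

139.13


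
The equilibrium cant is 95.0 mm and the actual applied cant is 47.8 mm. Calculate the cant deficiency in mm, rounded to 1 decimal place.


Cant deficiency = equilibrium cant - actual cant
CD = 95.0 - 47.8
CD = 47.2 mm

47.2


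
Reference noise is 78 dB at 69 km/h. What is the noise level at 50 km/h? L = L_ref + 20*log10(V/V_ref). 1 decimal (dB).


V/V_ref = 50 / 69 = 0.724638
log10(0.724638) = -0.139879
20 * -0.139879 = -2.7976
L = 78 + -2.7976 = 75.2 dB

75.2


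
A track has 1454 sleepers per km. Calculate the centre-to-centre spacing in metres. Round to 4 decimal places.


Spacing = 1000 m / number of sleepers
Spacing = 1000 / 1454
Spacing = 0.6878 m

0.6878


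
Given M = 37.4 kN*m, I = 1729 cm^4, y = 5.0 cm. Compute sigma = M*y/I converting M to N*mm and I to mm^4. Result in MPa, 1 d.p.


Convert units:
M = 37.4 kN*m = 37400000 N*mm
y = 5.0 cm = 50 mm
I = 1729 cm^4 = 17290000 mm^4
sigma = 37400000 * 50 / 17290000
sigma = 108.2 MPa

108.2


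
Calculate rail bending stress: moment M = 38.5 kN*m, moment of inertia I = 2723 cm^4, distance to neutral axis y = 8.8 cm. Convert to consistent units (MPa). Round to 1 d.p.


Convert units:
M = 38.5 kN*m = 38500000 N*mm
y = 8.8 cm = 88 mm
I = 2723 cm^4 = 27230000 mm^4
sigma = 38500000 * 88 / 27230000
sigma = 124.4 MPa

124.4


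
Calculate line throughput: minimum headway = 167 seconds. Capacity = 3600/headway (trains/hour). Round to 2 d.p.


Capacity = 3600 / headway
Capacity = 3600 / 167
Capacity = 21.56 trains/hour

21.56


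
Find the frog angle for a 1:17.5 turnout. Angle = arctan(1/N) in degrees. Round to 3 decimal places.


1/N = 1/17.5 = 0.057143
angle = arctan(0.057143) = 0.057081 rad
angle = 0.057081 * 180/pi = 3.270 degrees

3.270


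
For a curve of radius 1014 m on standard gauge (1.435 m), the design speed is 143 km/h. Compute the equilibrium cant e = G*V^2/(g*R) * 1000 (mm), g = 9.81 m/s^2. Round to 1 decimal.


Convert speed: V = 143 / 3.6 = 39.7222 m/s
Apply formula: e = 1.435 * 39.7222^2 / (9.81 * 1014)
e = 1.435 * 1577.8549 / 9947.34
e = 0.227621 m = 227.6 mm

227.6


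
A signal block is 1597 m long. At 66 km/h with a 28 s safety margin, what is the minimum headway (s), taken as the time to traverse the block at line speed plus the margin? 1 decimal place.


V = 66 / 3.6 = 18.3333 m/s
Block traversal time = 1597 / 18.3333 = 87.1091 s
Headway = 87.1091 + 28
Headway = 115.1 s

115.1


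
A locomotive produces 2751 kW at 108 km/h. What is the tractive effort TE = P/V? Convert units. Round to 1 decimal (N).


Convert: P = 2751 kW = 2751000 W
V = 108 / 3.6 = 30.0 m/s
TE = 2751000 / 30.0
TE = 91700.0 N

91700.0


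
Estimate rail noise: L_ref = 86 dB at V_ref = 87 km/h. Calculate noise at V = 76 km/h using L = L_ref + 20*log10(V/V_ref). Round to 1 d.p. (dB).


V/V_ref = 76 / 87 = 0.873563
log10(0.873563) = -0.058706
20 * -0.058706 = -1.1741
L = 86 + -1.1741 = 84.8 dB

84.8


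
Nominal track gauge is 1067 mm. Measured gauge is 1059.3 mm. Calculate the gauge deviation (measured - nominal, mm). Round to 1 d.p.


Deviation = measured - nominal
Deviation = 1059.3 - 1067
Deviation = -7.7 mm

-7.7


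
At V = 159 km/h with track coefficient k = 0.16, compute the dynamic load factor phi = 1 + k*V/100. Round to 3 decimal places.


phi = 1 + k * V / 100
phi = 1 + 0.16 * 159 / 100
phi = 1 + 0.2544
phi = 1.254

1.254


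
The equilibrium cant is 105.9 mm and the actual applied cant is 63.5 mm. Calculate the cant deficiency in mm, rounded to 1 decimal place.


Cant deficiency = equilibrium cant - actual cant
CD = 105.9 - 63.5
CD = 42.4 mm

42.4


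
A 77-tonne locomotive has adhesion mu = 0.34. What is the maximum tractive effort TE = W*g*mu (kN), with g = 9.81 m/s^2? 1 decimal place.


TE_max = W * g * mu
TE_max = 77 * 9.81 * 0.34
TE_max = 755.37 * 0.34
TE_max = 256.8 kN

256.8


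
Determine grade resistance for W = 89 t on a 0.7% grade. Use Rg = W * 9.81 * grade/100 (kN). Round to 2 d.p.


Rg = W * 9.81 * grade / 100
Rg = 89 * 9.81 * 0.7 / 100
Rg = 873.09 * 0.007
Rg = 6.11 kN

6.11


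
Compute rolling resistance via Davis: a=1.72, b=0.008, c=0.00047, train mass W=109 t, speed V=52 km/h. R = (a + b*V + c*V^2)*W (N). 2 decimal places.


b*V = 0.008 * 52 = 0.416
c*V^2 = 0.00047 * 2704 = 1.27088
R_per_t = 1.72 + 0.416 + 1.27088 = 3.40688 N/t
R_total = 3.40688 * 109 = 371.35 N

371.35


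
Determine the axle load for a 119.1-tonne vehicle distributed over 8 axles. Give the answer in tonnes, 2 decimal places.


Load per axle = total weight / number of axles
Load = 119.1 / 8
Load = 14.89 tonnes

14.89


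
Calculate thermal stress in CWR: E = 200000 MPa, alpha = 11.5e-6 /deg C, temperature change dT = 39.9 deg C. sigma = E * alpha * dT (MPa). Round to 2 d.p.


sigma = E * alpha * dT
sigma = 200000 * 11.5e-6 * 39.9
sigma = 2.3 * 39.9
sigma = 91.77 MPa

91.77


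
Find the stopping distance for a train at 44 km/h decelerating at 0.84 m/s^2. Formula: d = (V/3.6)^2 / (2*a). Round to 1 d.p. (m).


Convert speed: V = 44 / 3.6 = 12.2222 m/s
V^2 = 149.3827
d = 149.3827 / (2 * 0.84)
d = 149.3827 / 1.68
d = 88.9 m

88.9


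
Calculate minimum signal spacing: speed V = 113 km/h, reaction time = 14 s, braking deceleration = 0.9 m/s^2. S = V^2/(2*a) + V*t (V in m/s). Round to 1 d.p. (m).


V = 113 / 3.6 = 31.3889 m/s
Braking distance = 31.3889^2 / (2*0.9) = 547.368 m
Sighting distance = 31.3889 * 14 = 439.4444 m
S = 547.368 + 439.4444 = 986.8 m

986.8


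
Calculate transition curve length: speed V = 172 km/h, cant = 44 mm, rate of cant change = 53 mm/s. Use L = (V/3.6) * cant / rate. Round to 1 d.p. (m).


Convert speed: V = 172 / 3.6 = 47.7778 m/s
L = 47.7778 * 44 / 53
L = 2102.2222 / 53
L = 39.7 m

39.7


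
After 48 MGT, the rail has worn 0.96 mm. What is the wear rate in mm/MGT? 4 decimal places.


Wear rate = total wear / cumulative tonnage
Rate = 0.96 / 48
Rate = 0.0200 mm/MGT

0.0200


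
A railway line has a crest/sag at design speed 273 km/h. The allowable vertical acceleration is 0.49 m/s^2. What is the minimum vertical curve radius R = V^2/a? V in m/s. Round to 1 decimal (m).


Convert speed: V = 273 / 3.6 = 75.8333 m/s
V^2 = 5750.6944 m^2/s^2
R_v = 5750.6944 / 0.49
R_v = 11736.1 m

11736.1


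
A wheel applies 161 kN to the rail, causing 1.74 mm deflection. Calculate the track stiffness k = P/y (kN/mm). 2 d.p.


Track stiffness k = P / y
k = 161 / 1.74
k = 92.53 kN/mm

92.53


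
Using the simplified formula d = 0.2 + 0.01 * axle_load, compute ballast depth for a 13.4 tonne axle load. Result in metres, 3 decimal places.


d = 0.2 + 0.01 * 13.4
d = 0.2 + 0.134
d = 0.334 m

0.334


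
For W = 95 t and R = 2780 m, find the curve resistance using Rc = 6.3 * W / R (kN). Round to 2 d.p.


Rc = 6.3 * W / R
Rc = 6.3 * 95 / 2780
Rc = 598.5 / 2780
Rc = 0.22 kN

0.22


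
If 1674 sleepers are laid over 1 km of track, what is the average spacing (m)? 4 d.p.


Spacing = 1000 m / number of sleepers
Spacing = 1000 / 1674
Spacing = 0.5974 m

0.5974


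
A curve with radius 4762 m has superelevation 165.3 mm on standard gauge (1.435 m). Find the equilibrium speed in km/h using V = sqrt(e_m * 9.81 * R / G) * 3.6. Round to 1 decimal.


Convert cant: e = 165.3 mm = 0.1653 m
V_ms = sqrt(0.1653 * 9.81 * 4762 / 1.435)
V_ms = sqrt(5381.202694) = 73.3567 m/s
V = 73.3567 * 3.6 = 264.1 km/h

264.1


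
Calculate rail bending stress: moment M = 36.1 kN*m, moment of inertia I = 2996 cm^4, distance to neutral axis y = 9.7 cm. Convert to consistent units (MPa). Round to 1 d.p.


Convert units:
M = 36.1 kN*m = 36100000 N*mm
y = 9.7 cm = 97 mm
I = 2996 cm^4 = 29960000 mm^4
sigma = 36100000 * 97 / 29960000
sigma = 116.9 MPa

116.9


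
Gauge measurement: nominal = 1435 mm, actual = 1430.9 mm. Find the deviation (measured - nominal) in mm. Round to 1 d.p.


Deviation = measured - nominal
Deviation = 1430.9 - 1435
Deviation = -4.1 mm

-4.1


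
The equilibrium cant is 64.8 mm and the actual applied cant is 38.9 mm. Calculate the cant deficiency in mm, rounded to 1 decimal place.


Cant deficiency = equilibrium cant - actual cant
CD = 64.8 - 38.9
CD = 25.9 mm

25.9


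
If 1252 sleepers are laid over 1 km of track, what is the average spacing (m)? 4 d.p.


Spacing = 1000 m / number of sleepers
Spacing = 1000 / 1252
Spacing = 0.7987 m

0.7987


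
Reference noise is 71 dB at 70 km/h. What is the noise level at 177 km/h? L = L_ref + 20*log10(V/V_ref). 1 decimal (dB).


V/V_ref = 177 / 70 = 2.528571
log10(2.528571) = 0.402875
20 * 0.402875 = 8.0575
L = 71 + 8.0575 = 79.1 dB

79.1


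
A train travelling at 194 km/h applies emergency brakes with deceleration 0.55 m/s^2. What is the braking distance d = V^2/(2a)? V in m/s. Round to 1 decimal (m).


Convert speed: V = 194 / 3.6 = 53.8889 m/s
V^2 = 2904.0123
d = 2904.0123 / (2 * 0.55)
d = 2904.0123 / 1.1
d = 2640.0 m

2640.0


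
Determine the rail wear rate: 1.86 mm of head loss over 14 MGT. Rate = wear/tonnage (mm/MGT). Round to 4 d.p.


Wear rate = total wear / cumulative tonnage
Rate = 1.86 / 14
Rate = 0.1329 mm/MGT

0.1329


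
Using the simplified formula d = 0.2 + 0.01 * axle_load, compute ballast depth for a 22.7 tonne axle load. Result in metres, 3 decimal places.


d = 0.2 + 0.01 * 22.7
d = 0.2 + 0.227
d = 0.427 m

0.427


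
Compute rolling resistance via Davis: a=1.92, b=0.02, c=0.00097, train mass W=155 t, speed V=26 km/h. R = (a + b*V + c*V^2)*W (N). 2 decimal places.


b*V = 0.02 * 26 = 0.52
c*V^2 = 0.00097 * 676 = 0.65572
R_per_t = 1.92 + 0.52 + 0.65572 = 3.09572 N/t
R_total = 3.09572 * 155 = 479.84 N

479.84


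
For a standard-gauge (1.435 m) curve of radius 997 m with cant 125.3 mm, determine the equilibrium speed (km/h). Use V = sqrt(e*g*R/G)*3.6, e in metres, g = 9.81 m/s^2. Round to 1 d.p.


Convert cant: e = 125.3 mm = 0.1253 m
V_ms = sqrt(0.1253 * 9.81 * 997 / 1.435)
V_ms = sqrt(854.010746) = 29.2235 m/s
V = 29.2235 * 3.6 = 105.2 km/h

105.2


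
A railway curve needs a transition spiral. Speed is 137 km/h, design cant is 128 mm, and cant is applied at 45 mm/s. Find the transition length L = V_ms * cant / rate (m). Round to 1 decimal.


Convert speed: V = 137 / 3.6 = 38.0556 m/s
L = 38.0556 * 128 / 45
L = 4871.1111 / 45
L = 108.2 m

108.2


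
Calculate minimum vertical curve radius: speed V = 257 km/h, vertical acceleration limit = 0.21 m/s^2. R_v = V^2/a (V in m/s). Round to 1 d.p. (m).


Convert speed: V = 257 / 3.6 = 71.3889 m/s
V^2 = 5096.3735 m^2/s^2
R_v = 5096.3735 / 0.21
R_v = 24268.4 m

24268.4


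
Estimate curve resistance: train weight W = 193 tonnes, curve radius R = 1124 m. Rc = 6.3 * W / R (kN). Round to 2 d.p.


Rc = 6.3 * W / R
Rc = 6.3 * 193 / 1124
Rc = 1215.9 / 1124
Rc = 1.08 kN

1.08


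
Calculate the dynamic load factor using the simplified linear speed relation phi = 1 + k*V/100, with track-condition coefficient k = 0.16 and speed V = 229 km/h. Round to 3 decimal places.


phi = 1 + k * V / 100
phi = 1 + 0.16 * 229 / 100
phi = 1 + 0.3664
phi = 1.366

1.366


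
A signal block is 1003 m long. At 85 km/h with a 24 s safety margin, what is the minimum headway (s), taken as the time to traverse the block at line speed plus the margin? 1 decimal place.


V = 85 / 3.6 = 23.6111 m/s
Block traversal time = 1003 / 23.6111 = 42.48 s
Headway = 42.48 + 24
Headway = 66.5 s

66.5


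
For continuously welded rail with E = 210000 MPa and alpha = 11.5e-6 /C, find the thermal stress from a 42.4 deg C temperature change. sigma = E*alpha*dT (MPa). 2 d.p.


sigma = E * alpha * dT
sigma = 210000 * 11.5e-6 * 42.4
sigma = 2.415 * 42.4
sigma = 102.40 MPa

102.40


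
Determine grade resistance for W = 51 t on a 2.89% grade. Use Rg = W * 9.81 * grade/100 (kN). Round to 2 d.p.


Rg = W * 9.81 * grade / 100
Rg = 51 * 9.81 * 2.89 / 100
Rg = 500.31 * 0.0289
Rg = 14.46 kN

14.46


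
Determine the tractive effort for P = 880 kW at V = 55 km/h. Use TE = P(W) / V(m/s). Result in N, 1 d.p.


Convert: P = 880 kW = 880000 W
V = 55 / 3.6 = 15.2778 m/s
TE = 880000 / 15.2778
TE = 57600.0 N

57600.0


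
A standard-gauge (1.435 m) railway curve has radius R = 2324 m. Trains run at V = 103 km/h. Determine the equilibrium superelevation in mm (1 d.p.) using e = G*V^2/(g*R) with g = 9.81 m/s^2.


Convert speed: V = 103 / 3.6 = 28.6111 m/s
Apply formula: e = 1.435 * 28.6111^2 / (9.81 * 2324)
e = 1.435 * 818.5957 / 22798.44
e = 0.051525 m = 51.5 mm

51.5


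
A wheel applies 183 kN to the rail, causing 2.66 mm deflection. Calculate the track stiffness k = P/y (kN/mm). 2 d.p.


Track stiffness k = P / y
k = 183 / 2.66
k = 68.80 kN/mm

68.80


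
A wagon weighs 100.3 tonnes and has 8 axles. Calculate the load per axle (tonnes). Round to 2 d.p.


Load per axle = total weight / number of axles
Load = 100.3 / 8
Load = 12.54 tonnes

12.54


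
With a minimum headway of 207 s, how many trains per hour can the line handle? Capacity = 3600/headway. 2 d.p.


Capacity = 3600 / headway
Capacity = 3600 / 207
Capacity = 17.39 trains/hour

17.39


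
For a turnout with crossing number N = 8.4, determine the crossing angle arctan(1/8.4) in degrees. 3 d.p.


1/N = 1/8.4 = 0.119048
angle = arctan(0.119048) = 0.11849 rad
angle = 0.11849 * 180/pi = 6.789 degrees

6.789


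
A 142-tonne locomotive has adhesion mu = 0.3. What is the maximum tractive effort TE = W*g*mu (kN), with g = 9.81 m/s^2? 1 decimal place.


TE_max = W * g * mu
TE_max = 142 * 9.81 * 0.3
TE_max = 1393.02 * 0.3
TE_max = 417.9 kN

417.9


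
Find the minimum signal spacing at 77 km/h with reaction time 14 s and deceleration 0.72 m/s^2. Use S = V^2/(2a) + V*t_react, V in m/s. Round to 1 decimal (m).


V = 77 / 3.6 = 21.3889 m/s
Braking distance = 21.3889^2 / (2*0.72) = 317.6976 m
Sighting distance = 21.3889 * 14 = 299.4444 m
S = 317.6976 + 299.4444 = 617.1 m

617.1


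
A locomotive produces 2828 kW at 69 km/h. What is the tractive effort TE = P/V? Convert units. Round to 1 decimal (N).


Convert: P = 2828 kW = 2828000 W
V = 69 / 3.6 = 19.1667 m/s
TE = 2828000 / 19.1667
TE = 147547.8 N

147547.8


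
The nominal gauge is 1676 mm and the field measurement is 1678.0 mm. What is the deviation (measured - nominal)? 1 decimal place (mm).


Deviation = measured - nominal
Deviation = 1678.0 - 1676
Deviation = 2.0 mm

2.0


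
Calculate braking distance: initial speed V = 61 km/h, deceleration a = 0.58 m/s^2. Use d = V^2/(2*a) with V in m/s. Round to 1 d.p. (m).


Convert speed: V = 61 / 3.6 = 16.9444 m/s
V^2 = 287.1142
d = 287.1142 / (2 * 0.58)
d = 287.1142 / 1.16
d = 247.5 m

247.5


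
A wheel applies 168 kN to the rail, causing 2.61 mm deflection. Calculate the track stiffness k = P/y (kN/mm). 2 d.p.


Track stiffness k = P / y
k = 168 / 2.61
k = 64.37 kN/mm

64.37


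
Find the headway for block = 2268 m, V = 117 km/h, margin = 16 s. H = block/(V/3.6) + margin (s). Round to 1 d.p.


V = 117 / 3.6 = 32.5 m/s
Block traversal time = 2268 / 32.5 = 69.7846 s
Headway = 69.7846 + 16
Headway = 85.8 s

85.8


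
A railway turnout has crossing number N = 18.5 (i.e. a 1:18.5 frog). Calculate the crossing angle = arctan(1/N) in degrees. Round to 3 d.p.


1/N = 1/18.5 = 0.054054
angle = arctan(0.054054) = 0.054002 rad
angle = 0.054002 * 180/pi = 3.094 degrees

3.094
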